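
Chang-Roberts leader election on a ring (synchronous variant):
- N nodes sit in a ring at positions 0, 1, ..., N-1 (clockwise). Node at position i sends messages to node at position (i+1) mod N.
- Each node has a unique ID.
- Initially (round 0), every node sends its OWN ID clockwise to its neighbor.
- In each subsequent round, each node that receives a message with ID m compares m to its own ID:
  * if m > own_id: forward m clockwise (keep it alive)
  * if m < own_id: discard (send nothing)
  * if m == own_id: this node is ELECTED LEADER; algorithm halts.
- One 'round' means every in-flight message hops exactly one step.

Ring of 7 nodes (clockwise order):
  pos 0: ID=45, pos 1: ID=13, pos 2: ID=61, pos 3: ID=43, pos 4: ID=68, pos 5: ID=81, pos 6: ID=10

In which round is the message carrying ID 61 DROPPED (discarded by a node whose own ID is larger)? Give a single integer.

Round 1: pos1(id13) recv 45: fwd; pos2(id61) recv 13: drop; pos3(id43) recv 61: fwd; pos4(id68) recv 43: drop; pos5(id81) recv 68: drop; pos6(id10) recv 81: fwd; pos0(id45) recv 10: drop
Round 2: pos2(id61) recv 45: drop; pos4(id68) recv 61: drop; pos0(id45) recv 81: fwd
Round 3: pos1(id13) recv 81: fwd
Round 4: pos2(id61) recv 81: fwd
Round 5: pos3(id43) recv 81: fwd
Round 6: pos4(id68) recv 81: fwd
Round 7: pos5(id81) recv 81: ELECTED
Message ID 61 originates at pos 2; dropped at pos 4 in round 2

Answer: 2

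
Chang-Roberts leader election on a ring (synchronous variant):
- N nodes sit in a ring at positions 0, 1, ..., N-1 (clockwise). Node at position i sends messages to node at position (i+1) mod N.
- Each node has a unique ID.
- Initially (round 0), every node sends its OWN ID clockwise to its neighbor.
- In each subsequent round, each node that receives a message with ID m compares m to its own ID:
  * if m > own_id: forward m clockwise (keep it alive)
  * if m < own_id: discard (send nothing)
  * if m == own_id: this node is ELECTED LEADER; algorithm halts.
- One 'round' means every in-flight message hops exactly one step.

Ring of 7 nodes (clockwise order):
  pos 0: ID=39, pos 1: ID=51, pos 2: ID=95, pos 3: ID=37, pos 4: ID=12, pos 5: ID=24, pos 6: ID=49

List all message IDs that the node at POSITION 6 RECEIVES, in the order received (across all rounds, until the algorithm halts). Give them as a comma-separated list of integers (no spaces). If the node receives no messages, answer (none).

Answer: 24,37,95

Derivation:
Round 1: pos1(id51) recv 39: drop; pos2(id95) recv 51: drop; pos3(id37) recv 95: fwd; pos4(id12) recv 37: fwd; pos5(id24) recv 12: drop; pos6(id49) recv 24: drop; pos0(id39) recv 49: fwd
Round 2: pos4(id12) recv 95: fwd; pos5(id24) recv 37: fwd; pos1(id51) recv 49: drop
Round 3: pos5(id24) recv 95: fwd; pos6(id49) recv 37: drop
Round 4: pos6(id49) recv 95: fwd
Round 5: pos0(id39) recv 95: fwd
Round 6: pos1(id51) recv 95: fwd
Round 7: pos2(id95) recv 95: ELECTED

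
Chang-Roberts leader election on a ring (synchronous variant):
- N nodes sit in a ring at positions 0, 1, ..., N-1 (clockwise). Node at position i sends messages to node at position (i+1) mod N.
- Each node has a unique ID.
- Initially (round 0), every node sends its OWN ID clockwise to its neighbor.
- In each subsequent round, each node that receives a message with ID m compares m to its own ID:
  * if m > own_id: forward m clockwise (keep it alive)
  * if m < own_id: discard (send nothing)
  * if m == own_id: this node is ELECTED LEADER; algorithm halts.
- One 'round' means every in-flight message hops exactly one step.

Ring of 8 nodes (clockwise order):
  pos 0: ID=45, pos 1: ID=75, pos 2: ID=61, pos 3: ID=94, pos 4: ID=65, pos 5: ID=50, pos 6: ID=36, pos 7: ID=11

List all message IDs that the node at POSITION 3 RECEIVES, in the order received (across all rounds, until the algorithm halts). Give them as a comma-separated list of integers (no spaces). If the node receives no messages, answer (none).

Round 1: pos1(id75) recv 45: drop; pos2(id61) recv 75: fwd; pos3(id94) recv 61: drop; pos4(id65) recv 94: fwd; pos5(id50) recv 65: fwd; pos6(id36) recv 50: fwd; pos7(id11) recv 36: fwd; pos0(id45) recv 11: drop
Round 2: pos3(id94) recv 75: drop; pos5(id50) recv 94: fwd; pos6(id36) recv 65: fwd; pos7(id11) recv 50: fwd; pos0(id45) recv 36: drop
Round 3: pos6(id36) recv 94: fwd; pos7(id11) recv 65: fwd; pos0(id45) recv 50: fwd
Round 4: pos7(id11) recv 94: fwd; pos0(id45) recv 65: fwd; pos1(id75) recv 50: drop
Round 5: pos0(id45) recv 94: fwd; pos1(id75) recv 65: drop
Round 6: pos1(id75) recv 94: fwd
Round 7: pos2(id61) recv 94: fwd
Round 8: pos3(id94) recv 94: ELECTED

Answer: 61,75,94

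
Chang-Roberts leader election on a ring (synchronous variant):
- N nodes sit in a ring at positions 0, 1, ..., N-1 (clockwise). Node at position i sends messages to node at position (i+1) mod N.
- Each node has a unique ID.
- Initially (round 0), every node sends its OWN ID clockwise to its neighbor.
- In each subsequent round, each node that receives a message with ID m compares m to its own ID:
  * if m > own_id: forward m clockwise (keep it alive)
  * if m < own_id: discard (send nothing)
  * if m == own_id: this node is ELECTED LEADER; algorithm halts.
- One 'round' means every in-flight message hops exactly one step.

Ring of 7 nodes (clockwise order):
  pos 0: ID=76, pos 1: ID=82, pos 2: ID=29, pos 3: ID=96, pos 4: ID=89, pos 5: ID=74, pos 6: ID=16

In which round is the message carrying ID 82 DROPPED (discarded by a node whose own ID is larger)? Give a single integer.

Answer: 2

Derivation:
Round 1: pos1(id82) recv 76: drop; pos2(id29) recv 82: fwd; pos3(id96) recv 29: drop; pos4(id89) recv 96: fwd; pos5(id74) recv 89: fwd; pos6(id16) recv 74: fwd; pos0(id76) recv 16: drop
Round 2: pos3(id96) recv 82: drop; pos5(id74) recv 96: fwd; pos6(id16) recv 89: fwd; pos0(id76) recv 74: drop
Round 3: pos6(id16) recv 96: fwd; pos0(id76) recv 89: fwd
Round 4: pos0(id76) recv 96: fwd; pos1(id82) recv 89: fwd
Round 5: pos1(id82) recv 96: fwd; pos2(id29) recv 89: fwd
Round 6: pos2(id29) recv 96: fwd; pos3(id96) recv 89: drop
Round 7: pos3(id96) recv 96: ELECTED
Message ID 82 originates at pos 1; dropped at pos 3 in round 2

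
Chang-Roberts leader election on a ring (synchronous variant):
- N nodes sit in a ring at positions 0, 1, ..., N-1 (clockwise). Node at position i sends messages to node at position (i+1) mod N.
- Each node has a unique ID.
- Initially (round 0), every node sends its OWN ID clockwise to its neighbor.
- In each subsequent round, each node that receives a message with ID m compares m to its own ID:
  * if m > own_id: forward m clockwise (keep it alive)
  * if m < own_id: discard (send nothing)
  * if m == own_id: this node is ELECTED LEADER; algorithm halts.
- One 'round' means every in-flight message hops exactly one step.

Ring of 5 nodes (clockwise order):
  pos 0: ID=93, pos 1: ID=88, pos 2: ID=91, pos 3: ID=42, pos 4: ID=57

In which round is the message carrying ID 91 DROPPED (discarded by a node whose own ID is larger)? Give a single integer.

Round 1: pos1(id88) recv 93: fwd; pos2(id91) recv 88: drop; pos3(id42) recv 91: fwd; pos4(id57) recv 42: drop; pos0(id93) recv 57: drop
Round 2: pos2(id91) recv 93: fwd; pos4(id57) recv 91: fwd
Round 3: pos3(id42) recv 93: fwd; pos0(id93) recv 91: drop
Round 4: pos4(id57) recv 93: fwd
Round 5: pos0(id93) recv 93: ELECTED
Message ID 91 originates at pos 2; dropped at pos 0 in round 3

Answer: 3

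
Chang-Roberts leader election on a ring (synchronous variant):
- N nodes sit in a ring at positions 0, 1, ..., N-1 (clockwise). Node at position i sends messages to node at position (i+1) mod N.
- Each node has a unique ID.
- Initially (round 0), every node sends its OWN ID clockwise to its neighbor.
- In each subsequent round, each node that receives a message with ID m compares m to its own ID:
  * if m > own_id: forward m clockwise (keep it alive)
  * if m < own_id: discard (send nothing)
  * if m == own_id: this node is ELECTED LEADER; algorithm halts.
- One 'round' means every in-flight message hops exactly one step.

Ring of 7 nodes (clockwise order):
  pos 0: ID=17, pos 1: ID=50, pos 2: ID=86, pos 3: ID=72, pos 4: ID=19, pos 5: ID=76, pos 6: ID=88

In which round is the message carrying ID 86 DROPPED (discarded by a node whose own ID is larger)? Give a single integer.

Answer: 4

Derivation:
Round 1: pos1(id50) recv 17: drop; pos2(id86) recv 50: drop; pos3(id72) recv 86: fwd; pos4(id19) recv 72: fwd; pos5(id76) recv 19: drop; pos6(id88) recv 76: drop; pos0(id17) recv 88: fwd
Round 2: pos4(id19) recv 86: fwd; pos5(id76) recv 72: drop; pos1(id50) recv 88: fwd
Round 3: pos5(id76) recv 86: fwd; pos2(id86) recv 88: fwd
Round 4: pos6(id88) recv 86: drop; pos3(id72) recv 88: fwd
Round 5: pos4(id19) recv 88: fwd
Round 6: pos5(id76) recv 88: fwd
Round 7: pos6(id88) recv 88: ELECTED
Message ID 86 originates at pos 2; dropped at pos 6 in round 4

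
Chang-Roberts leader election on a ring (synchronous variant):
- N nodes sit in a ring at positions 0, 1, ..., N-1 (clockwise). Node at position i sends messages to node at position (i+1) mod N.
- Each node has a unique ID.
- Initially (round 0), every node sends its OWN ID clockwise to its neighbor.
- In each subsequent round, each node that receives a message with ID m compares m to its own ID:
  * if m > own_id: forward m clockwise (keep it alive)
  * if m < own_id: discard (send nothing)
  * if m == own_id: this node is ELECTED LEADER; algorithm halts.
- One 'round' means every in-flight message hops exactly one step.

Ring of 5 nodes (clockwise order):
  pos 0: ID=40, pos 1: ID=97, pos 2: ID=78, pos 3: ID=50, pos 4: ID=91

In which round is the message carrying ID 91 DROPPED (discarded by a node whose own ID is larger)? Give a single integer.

Round 1: pos1(id97) recv 40: drop; pos2(id78) recv 97: fwd; pos3(id50) recv 78: fwd; pos4(id91) recv 50: drop; pos0(id40) recv 91: fwd
Round 2: pos3(id50) recv 97: fwd; pos4(id91) recv 78: drop; pos1(id97) recv 91: drop
Round 3: pos4(id91) recv 97: fwd
Round 4: pos0(id40) recv 97: fwd
Round 5: pos1(id97) recv 97: ELECTED
Message ID 91 originates at pos 4; dropped at pos 1 in round 2

Answer: 2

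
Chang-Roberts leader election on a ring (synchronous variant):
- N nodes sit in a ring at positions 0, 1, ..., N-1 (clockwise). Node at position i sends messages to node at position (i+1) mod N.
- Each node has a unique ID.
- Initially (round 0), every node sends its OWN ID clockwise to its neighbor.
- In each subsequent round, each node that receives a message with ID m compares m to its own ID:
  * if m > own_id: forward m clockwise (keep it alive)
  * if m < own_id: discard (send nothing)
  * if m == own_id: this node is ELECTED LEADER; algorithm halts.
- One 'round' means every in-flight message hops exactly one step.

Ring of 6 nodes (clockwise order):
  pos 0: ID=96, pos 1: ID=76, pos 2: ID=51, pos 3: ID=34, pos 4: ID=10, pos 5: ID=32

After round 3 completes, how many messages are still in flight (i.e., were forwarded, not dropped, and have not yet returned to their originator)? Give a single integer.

Answer: 3

Derivation:
Round 1: pos1(id76) recv 96: fwd; pos2(id51) recv 76: fwd; pos3(id34) recv 51: fwd; pos4(id10) recv 34: fwd; pos5(id32) recv 10: drop; pos0(id96) recv 32: drop
Round 2: pos2(id51) recv 96: fwd; pos3(id34) recv 76: fwd; pos4(id10) recv 51: fwd; pos5(id32) recv 34: fwd
Round 3: pos3(id34) recv 96: fwd; pos4(id10) recv 76: fwd; pos5(id32) recv 51: fwd; pos0(id96) recv 34: drop
After round 3: 3 messages still in flight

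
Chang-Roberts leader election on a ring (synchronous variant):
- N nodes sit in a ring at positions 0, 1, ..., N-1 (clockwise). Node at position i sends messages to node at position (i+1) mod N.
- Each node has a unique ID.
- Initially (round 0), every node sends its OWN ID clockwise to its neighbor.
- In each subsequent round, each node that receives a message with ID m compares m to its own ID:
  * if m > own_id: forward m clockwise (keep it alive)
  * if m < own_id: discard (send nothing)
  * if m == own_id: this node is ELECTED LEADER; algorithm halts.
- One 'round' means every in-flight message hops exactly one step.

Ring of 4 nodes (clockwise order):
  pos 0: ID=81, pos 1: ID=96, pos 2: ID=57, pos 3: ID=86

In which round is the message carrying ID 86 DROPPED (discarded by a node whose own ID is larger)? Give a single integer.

Answer: 2

Derivation:
Round 1: pos1(id96) recv 81: drop; pos2(id57) recv 96: fwd; pos3(id86) recv 57: drop; pos0(id81) recv 86: fwd
Round 2: pos3(id86) recv 96: fwd; pos1(id96) recv 86: drop
Round 3: pos0(id81) recv 96: fwd
Round 4: pos1(id96) recv 96: ELECTED
Message ID 86 originates at pos 3; dropped at pos 1 in round 2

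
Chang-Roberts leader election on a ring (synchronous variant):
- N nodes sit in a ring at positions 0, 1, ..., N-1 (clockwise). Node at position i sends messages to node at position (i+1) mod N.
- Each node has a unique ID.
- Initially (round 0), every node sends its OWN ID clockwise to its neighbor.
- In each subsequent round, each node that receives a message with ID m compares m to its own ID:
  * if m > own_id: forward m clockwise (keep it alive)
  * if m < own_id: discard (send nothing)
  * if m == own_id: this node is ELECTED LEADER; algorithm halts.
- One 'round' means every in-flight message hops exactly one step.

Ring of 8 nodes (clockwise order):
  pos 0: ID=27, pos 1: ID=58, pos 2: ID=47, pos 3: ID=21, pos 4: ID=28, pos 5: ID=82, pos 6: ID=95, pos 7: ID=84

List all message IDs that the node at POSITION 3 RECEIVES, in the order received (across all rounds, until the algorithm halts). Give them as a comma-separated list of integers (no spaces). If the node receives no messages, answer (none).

Answer: 47,58,84,95

Derivation:
Round 1: pos1(id58) recv 27: drop; pos2(id47) recv 58: fwd; pos3(id21) recv 47: fwd; pos4(id28) recv 21: drop; pos5(id82) recv 28: drop; pos6(id95) recv 82: drop; pos7(id84) recv 95: fwd; pos0(id27) recv 84: fwd
Round 2: pos3(id21) recv 58: fwd; pos4(id28) recv 47: fwd; pos0(id27) recv 95: fwd; pos1(id58) recv 84: fwd
Round 3: pos4(id28) recv 58: fwd; pos5(id82) recv 47: drop; pos1(id58) recv 95: fwd; pos2(id47) recv 84: fwd
Round 4: pos5(id82) recv 58: drop; pos2(id47) recv 95: fwd; pos3(id21) recv 84: fwd
Round 5: pos3(id21) recv 95: fwd; pos4(id28) recv 84: fwd
Round 6: pos4(id28) recv 95: fwd; pos5(id82) recv 84: fwd
Round 7: pos5(id82) recv 95: fwd; pos6(id95) recv 84: drop
Round 8: pos6(id95) recv 95: ELECTED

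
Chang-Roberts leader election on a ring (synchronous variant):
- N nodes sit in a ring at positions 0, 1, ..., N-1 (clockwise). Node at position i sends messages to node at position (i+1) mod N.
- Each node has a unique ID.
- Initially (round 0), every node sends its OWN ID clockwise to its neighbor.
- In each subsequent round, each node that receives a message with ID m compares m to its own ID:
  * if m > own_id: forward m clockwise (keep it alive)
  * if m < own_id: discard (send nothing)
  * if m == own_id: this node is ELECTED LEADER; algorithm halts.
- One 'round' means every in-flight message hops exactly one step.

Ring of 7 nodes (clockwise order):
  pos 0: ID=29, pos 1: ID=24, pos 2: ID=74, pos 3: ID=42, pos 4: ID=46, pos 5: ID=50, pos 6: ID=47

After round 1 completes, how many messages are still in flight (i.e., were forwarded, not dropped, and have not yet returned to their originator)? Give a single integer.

Answer: 4

Derivation:
Round 1: pos1(id24) recv 29: fwd; pos2(id74) recv 24: drop; pos3(id42) recv 74: fwd; pos4(id46) recv 42: drop; pos5(id50) recv 46: drop; pos6(id47) recv 50: fwd; pos0(id29) recv 47: fwd
After round 1: 4 messages still in flight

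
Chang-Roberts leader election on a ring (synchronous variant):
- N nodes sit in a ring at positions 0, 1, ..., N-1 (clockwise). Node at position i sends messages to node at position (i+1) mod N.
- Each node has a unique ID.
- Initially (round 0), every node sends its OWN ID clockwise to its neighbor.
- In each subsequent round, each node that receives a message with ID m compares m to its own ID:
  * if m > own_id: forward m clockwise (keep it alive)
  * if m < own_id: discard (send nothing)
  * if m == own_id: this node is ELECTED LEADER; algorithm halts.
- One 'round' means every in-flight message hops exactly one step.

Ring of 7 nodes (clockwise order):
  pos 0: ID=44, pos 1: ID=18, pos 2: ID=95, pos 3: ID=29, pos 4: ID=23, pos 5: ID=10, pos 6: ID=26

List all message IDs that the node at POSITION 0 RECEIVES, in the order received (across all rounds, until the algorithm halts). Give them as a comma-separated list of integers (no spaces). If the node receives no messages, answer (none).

Round 1: pos1(id18) recv 44: fwd; pos2(id95) recv 18: drop; pos3(id29) recv 95: fwd; pos4(id23) recv 29: fwd; pos5(id10) recv 23: fwd; pos6(id26) recv 10: drop; pos0(id44) recv 26: drop
Round 2: pos2(id95) recv 44: drop; pos4(id23) recv 95: fwd; pos5(id10) recv 29: fwd; pos6(id26) recv 23: drop
Round 3: pos5(id10) recv 95: fwd; pos6(id26) recv 29: fwd
Round 4: pos6(id26) recv 95: fwd; pos0(id44) recv 29: drop
Round 5: pos0(id44) recv 95: fwd
Round 6: pos1(id18) recv 95: fwd
Round 7: pos2(id95) recv 95: ELECTED

Answer: 26,29,95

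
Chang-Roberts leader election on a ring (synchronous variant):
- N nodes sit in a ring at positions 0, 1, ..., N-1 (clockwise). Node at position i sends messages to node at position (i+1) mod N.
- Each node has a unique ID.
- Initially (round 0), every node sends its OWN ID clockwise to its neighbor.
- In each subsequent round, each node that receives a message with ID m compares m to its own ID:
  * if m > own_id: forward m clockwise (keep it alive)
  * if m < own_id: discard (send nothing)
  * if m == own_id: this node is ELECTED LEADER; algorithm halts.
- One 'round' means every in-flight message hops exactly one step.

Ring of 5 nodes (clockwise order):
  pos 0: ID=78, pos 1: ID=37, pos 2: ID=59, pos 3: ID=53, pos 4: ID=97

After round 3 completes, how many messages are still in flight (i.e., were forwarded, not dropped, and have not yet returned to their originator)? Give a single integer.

Answer: 2

Derivation:
Round 1: pos1(id37) recv 78: fwd; pos2(id59) recv 37: drop; pos3(id53) recv 59: fwd; pos4(id97) recv 53: drop; pos0(id78) recv 97: fwd
Round 2: pos2(id59) recv 78: fwd; pos4(id97) recv 59: drop; pos1(id37) recv 97: fwd
Round 3: pos3(id53) recv 78: fwd; pos2(id59) recv 97: fwd
After round 3: 2 messages still in flight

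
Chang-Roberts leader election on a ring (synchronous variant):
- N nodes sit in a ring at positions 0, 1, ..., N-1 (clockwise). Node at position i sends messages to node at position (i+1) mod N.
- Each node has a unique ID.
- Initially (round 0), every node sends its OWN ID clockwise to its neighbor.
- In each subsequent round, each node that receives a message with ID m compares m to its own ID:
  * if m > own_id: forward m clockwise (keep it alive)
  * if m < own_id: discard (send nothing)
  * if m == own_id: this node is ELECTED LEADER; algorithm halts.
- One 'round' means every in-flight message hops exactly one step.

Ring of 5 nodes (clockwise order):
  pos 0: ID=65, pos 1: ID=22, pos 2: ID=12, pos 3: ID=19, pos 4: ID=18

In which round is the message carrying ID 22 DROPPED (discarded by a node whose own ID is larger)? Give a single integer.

Answer: 4

Derivation:
Round 1: pos1(id22) recv 65: fwd; pos2(id12) recv 22: fwd; pos3(id19) recv 12: drop; pos4(id18) recv 19: fwd; pos0(id65) recv 18: drop
Round 2: pos2(id12) recv 65: fwd; pos3(id19) recv 22: fwd; pos0(id65) recv 19: drop
Round 3: pos3(id19) recv 65: fwd; pos4(id18) recv 22: fwd
Round 4: pos4(id18) recv 65: fwd; pos0(id65) recv 22: drop
Round 5: pos0(id65) recv 65: ELECTED
Message ID 22 originates at pos 1; dropped at pos 0 in round 4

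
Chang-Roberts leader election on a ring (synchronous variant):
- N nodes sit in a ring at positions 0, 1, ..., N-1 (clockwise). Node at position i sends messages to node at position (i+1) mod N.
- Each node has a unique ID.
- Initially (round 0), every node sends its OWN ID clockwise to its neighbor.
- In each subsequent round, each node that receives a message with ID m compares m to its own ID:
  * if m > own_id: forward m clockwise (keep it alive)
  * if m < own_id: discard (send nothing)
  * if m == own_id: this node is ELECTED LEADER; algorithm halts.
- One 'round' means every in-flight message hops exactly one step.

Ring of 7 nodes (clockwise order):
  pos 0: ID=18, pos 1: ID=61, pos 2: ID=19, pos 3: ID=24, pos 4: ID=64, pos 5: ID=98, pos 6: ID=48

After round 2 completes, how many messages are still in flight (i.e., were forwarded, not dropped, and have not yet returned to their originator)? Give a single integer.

Round 1: pos1(id61) recv 18: drop; pos2(id19) recv 61: fwd; pos3(id24) recv 19: drop; pos4(id64) recv 24: drop; pos5(id98) recv 64: drop; pos6(id48) recv 98: fwd; pos0(id18) recv 48: fwd
Round 2: pos3(id24) recv 61: fwd; pos0(id18) recv 98: fwd; pos1(id61) recv 48: drop
After round 2: 2 messages still in flight

Answer: 2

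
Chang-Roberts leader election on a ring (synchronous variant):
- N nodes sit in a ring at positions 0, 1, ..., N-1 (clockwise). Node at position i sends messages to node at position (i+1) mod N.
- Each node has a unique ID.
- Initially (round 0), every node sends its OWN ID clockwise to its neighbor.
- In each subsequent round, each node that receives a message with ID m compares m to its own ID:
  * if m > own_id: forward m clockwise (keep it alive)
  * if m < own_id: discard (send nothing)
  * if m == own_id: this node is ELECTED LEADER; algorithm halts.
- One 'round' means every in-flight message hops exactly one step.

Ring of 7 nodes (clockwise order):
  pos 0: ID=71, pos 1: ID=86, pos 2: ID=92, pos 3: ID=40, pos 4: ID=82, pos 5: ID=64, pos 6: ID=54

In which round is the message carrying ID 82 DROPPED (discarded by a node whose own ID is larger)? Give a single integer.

Round 1: pos1(id86) recv 71: drop; pos2(id92) recv 86: drop; pos3(id40) recv 92: fwd; pos4(id82) recv 40: drop; pos5(id64) recv 82: fwd; pos6(id54) recv 64: fwd; pos0(id71) recv 54: drop
Round 2: pos4(id82) recv 92: fwd; pos6(id54) recv 82: fwd; pos0(id71) recv 64: drop
Round 3: pos5(id64) recv 92: fwd; pos0(id71) recv 82: fwd
Round 4: pos6(id54) recv 92: fwd; pos1(id86) recv 82: drop
Round 5: pos0(id71) recv 92: fwd
Round 6: pos1(id86) recv 92: fwd
Round 7: pos2(id92) recv 92: ELECTED
Message ID 82 originates at pos 4; dropped at pos 1 in round 4

Answer: 4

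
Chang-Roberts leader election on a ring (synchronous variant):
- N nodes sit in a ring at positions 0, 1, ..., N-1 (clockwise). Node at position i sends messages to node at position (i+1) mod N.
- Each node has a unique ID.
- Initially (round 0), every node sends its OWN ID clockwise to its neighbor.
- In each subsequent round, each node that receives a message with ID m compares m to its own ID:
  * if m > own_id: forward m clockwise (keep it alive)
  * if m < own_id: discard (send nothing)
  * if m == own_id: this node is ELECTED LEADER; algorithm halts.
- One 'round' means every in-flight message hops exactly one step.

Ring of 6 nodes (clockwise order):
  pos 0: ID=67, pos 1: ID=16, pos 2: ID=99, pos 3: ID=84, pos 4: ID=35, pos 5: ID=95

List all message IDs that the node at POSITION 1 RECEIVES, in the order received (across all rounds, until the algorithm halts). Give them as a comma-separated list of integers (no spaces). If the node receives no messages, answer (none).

Answer: 67,95,99

Derivation:
Round 1: pos1(id16) recv 67: fwd; pos2(id99) recv 16: drop; pos3(id84) recv 99: fwd; pos4(id35) recv 84: fwd; pos5(id95) recv 35: drop; pos0(id67) recv 95: fwd
Round 2: pos2(id99) recv 67: drop; pos4(id35) recv 99: fwd; pos5(id95) recv 84: drop; pos1(id16) recv 95: fwd
Round 3: pos5(id95) recv 99: fwd; pos2(id99) recv 95: drop
Round 4: pos0(id67) recv 99: fwd
Round 5: pos1(id16) recv 99: fwd
Round 6: pos2(id99) recv 99: ELECTED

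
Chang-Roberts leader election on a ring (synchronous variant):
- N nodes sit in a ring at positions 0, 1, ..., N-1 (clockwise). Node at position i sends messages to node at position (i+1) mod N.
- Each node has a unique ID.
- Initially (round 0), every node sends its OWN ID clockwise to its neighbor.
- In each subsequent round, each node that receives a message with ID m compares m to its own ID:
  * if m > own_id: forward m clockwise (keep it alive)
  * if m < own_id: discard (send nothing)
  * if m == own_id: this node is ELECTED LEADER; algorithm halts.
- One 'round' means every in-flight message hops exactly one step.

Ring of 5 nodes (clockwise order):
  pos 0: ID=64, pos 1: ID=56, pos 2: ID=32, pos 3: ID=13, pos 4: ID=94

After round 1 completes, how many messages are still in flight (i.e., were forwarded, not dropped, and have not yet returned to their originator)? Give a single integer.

Answer: 4

Derivation:
Round 1: pos1(id56) recv 64: fwd; pos2(id32) recv 56: fwd; pos3(id13) recv 32: fwd; pos4(id94) recv 13: drop; pos0(id64) recv 94: fwd
After round 1: 4 messages still in flight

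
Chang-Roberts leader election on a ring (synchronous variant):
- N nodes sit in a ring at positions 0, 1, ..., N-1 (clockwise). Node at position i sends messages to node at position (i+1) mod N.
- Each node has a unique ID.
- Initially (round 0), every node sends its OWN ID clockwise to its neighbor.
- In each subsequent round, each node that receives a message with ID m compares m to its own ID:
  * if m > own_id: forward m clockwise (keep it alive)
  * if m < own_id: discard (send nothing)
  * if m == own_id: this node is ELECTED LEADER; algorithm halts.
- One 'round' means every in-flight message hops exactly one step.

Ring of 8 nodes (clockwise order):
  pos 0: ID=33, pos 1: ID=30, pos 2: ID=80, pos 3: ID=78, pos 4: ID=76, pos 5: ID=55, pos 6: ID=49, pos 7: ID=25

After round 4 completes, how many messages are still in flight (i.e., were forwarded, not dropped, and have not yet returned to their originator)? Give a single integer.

Answer: 4

Derivation:
Round 1: pos1(id30) recv 33: fwd; pos2(id80) recv 30: drop; pos3(id78) recv 80: fwd; pos4(id76) recv 78: fwd; pos5(id55) recv 76: fwd; pos6(id49) recv 55: fwd; pos7(id25) recv 49: fwd; pos0(id33) recv 25: drop
Round 2: pos2(id80) recv 33: drop; pos4(id76) recv 80: fwd; pos5(id55) recv 78: fwd; pos6(id49) recv 76: fwd; pos7(id25) recv 55: fwd; pos0(id33) recv 49: fwd
Round 3: pos5(id55) recv 80: fwd; pos6(id49) recv 78: fwd; pos7(id25) recv 76: fwd; pos0(id33) recv 55: fwd; pos1(id30) recv 49: fwd
Round 4: pos6(id49) recv 80: fwd; pos7(id25) recv 78: fwd; pos0(id33) recv 76: fwd; pos1(id30) recv 55: fwd; pos2(id80) recv 49: drop
After round 4: 4 messages still in flight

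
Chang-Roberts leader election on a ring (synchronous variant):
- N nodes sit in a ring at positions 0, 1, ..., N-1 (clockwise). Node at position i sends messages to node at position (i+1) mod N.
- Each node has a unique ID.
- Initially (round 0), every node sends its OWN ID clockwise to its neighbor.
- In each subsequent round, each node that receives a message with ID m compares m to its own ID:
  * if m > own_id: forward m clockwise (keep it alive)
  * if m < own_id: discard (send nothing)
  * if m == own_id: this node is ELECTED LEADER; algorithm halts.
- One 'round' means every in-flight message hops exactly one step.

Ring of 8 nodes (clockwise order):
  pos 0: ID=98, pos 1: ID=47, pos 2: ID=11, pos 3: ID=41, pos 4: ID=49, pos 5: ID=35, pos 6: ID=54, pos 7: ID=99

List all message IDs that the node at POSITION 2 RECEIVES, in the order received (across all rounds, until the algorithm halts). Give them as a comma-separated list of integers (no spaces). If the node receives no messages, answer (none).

Answer: 47,98,99

Derivation:
Round 1: pos1(id47) recv 98: fwd; pos2(id11) recv 47: fwd; pos3(id41) recv 11: drop; pos4(id49) recv 41: drop; pos5(id35) recv 49: fwd; pos6(id54) recv 35: drop; pos7(id99) recv 54: drop; pos0(id98) recv 99: fwd
Round 2: pos2(id11) recv 98: fwd; pos3(id41) recv 47: fwd; pos6(id54) recv 49: drop; pos1(id47) recv 99: fwd
Round 3: pos3(id41) recv 98: fwd; pos4(id49) recv 47: drop; pos2(id11) recv 99: fwd
Round 4: pos4(id49) recv 98: fwd; pos3(id41) recv 99: fwd
Round 5: pos5(id35) recv 98: fwd; pos4(id49) recv 99: fwd
Round 6: pos6(id54) recv 98: fwd; pos5(id35) recv 99: fwd
Round 7: pos7(id99) recv 98: drop; pos6(id54) recv 99: fwd
Round 8: pos7(id99) recv 99: ELECTED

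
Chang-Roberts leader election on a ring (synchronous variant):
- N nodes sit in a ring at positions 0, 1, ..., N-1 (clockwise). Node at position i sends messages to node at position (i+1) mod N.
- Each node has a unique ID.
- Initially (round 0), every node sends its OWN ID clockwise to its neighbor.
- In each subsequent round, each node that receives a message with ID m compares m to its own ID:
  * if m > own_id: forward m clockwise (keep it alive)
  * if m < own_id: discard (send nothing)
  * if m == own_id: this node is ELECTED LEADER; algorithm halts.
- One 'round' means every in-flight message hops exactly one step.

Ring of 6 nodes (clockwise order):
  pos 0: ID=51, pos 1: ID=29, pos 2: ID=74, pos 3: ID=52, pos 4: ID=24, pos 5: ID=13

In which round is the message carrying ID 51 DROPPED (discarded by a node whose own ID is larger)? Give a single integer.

Round 1: pos1(id29) recv 51: fwd; pos2(id74) recv 29: drop; pos3(id52) recv 74: fwd; pos4(id24) recv 52: fwd; pos5(id13) recv 24: fwd; pos0(id51) recv 13: drop
Round 2: pos2(id74) recv 51: drop; pos4(id24) recv 74: fwd; pos5(id13) recv 52: fwd; pos0(id51) recv 24: drop
Round 3: pos5(id13) recv 74: fwd; pos0(id51) recv 52: fwd
Round 4: pos0(id51) recv 74: fwd; pos1(id29) recv 52: fwd
Round 5: pos1(id29) recv 74: fwd; pos2(id74) recv 52: drop
Round 6: pos2(id74) recv 74: ELECTED
Message ID 51 originates at pos 0; dropped at pos 2 in round 2

Answer: 2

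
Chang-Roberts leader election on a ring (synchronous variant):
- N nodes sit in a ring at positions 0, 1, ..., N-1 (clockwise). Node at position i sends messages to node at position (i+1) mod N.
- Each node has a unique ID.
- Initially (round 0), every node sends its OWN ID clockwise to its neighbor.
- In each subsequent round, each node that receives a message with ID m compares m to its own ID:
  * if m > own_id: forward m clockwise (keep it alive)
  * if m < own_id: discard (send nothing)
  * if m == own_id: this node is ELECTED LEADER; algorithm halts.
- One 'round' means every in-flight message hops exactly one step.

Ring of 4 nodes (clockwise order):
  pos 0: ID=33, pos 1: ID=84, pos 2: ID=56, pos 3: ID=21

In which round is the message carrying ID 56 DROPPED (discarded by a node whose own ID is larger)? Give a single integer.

Round 1: pos1(id84) recv 33: drop; pos2(id56) recv 84: fwd; pos3(id21) recv 56: fwd; pos0(id33) recv 21: drop
Round 2: pos3(id21) recv 84: fwd; pos0(id33) recv 56: fwd
Round 3: pos0(id33) recv 84: fwd; pos1(id84) recv 56: drop
Round 4: pos1(id84) recv 84: ELECTED
Message ID 56 originates at pos 2; dropped at pos 1 in round 3

Answer: 3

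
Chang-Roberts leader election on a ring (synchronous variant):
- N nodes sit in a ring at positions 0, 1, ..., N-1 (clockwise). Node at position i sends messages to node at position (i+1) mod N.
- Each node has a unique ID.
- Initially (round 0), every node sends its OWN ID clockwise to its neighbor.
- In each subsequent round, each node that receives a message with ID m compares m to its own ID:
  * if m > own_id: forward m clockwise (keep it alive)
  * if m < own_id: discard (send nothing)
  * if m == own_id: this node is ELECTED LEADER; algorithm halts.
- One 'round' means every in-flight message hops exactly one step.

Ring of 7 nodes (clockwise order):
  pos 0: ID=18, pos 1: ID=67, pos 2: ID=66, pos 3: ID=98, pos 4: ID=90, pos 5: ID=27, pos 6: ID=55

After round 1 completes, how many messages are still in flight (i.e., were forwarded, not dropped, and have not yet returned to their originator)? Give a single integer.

Answer: 4

Derivation:
Round 1: pos1(id67) recv 18: drop; pos2(id66) recv 67: fwd; pos3(id98) recv 66: drop; pos4(id90) recv 98: fwd; pos5(id27) recv 90: fwd; pos6(id55) recv 27: drop; pos0(id18) recv 55: fwd
After round 1: 4 messages still in flight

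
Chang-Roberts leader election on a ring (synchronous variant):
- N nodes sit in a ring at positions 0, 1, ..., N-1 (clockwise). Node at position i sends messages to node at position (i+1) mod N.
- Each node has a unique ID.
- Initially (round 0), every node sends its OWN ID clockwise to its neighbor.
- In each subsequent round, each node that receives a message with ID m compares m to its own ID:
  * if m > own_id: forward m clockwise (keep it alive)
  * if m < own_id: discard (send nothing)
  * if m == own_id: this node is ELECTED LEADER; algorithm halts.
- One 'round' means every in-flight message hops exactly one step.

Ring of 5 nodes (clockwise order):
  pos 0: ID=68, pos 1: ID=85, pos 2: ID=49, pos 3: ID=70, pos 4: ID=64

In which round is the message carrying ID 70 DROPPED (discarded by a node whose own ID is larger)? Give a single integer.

Answer: 3

Derivation:
Round 1: pos1(id85) recv 68: drop; pos2(id49) recv 85: fwd; pos3(id70) recv 49: drop; pos4(id64) recv 70: fwd; pos0(id68) recv 64: drop
Round 2: pos3(id70) recv 85: fwd; pos0(id68) recv 70: fwd
Round 3: pos4(id64) recv 85: fwd; pos1(id85) recv 70: drop
Round 4: pos0(id68) recv 85: fwd
Round 5: pos1(id85) recv 85: ELECTED
Message ID 70 originates at pos 3; dropped at pos 1 in round 3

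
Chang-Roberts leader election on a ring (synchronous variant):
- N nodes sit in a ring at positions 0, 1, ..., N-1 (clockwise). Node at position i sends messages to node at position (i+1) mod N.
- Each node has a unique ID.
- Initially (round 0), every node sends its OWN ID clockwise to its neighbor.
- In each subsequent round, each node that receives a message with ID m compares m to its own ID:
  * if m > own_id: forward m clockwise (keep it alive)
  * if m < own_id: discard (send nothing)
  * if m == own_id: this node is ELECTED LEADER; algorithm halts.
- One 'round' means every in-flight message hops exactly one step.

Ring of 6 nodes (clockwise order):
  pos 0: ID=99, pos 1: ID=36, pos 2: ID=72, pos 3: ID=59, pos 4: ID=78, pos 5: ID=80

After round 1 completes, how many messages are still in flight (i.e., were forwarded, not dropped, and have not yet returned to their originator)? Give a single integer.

Answer: 2

Derivation:
Round 1: pos1(id36) recv 99: fwd; pos2(id72) recv 36: drop; pos3(id59) recv 72: fwd; pos4(id78) recv 59: drop; pos5(id80) recv 78: drop; pos0(id99) recv 80: drop
After round 1: 2 messages still in flight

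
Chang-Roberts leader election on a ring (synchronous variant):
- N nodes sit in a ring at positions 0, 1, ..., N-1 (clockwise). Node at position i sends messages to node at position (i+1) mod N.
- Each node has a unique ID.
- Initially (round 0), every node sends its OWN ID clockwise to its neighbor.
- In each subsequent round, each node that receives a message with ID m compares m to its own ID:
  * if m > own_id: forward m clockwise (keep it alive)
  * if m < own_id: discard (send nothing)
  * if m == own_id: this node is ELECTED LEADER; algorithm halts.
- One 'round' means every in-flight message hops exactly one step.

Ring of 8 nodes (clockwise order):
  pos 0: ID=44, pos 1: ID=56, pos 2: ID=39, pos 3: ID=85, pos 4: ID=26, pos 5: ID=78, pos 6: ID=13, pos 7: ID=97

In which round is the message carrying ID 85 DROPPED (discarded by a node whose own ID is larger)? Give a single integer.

Round 1: pos1(id56) recv 44: drop; pos2(id39) recv 56: fwd; pos3(id85) recv 39: drop; pos4(id26) recv 85: fwd; pos5(id78) recv 26: drop; pos6(id13) recv 78: fwd; pos7(id97) recv 13: drop; pos0(id44) recv 97: fwd
Round 2: pos3(id85) recv 56: drop; pos5(id78) recv 85: fwd; pos7(id97) recv 78: drop; pos1(id56) recv 97: fwd
Round 3: pos6(id13) recv 85: fwd; pos2(id39) recv 97: fwd
Round 4: pos7(id97) recv 85: drop; pos3(id85) recv 97: fwd
Round 5: pos4(id26) recv 97: fwd
Round 6: pos5(id78) recv 97: fwd
Round 7: pos6(id13) recv 97: fwd
Round 8: pos7(id97) recv 97: ELECTED
Message ID 85 originates at pos 3; dropped at pos 7 in round 4

Answer: 4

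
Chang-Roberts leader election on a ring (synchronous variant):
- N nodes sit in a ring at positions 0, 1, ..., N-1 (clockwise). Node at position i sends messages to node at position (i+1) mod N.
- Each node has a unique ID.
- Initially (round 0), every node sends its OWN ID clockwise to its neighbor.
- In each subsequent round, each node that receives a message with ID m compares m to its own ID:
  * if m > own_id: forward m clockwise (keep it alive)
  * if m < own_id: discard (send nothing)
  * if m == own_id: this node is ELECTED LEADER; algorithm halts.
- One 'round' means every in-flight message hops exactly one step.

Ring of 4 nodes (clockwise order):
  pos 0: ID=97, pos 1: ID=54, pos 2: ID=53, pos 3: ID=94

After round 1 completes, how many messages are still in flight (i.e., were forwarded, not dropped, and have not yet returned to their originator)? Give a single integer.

Round 1: pos1(id54) recv 97: fwd; pos2(id53) recv 54: fwd; pos3(id94) recv 53: drop; pos0(id97) recv 94: drop
After round 1: 2 messages still in flight

Answer: 2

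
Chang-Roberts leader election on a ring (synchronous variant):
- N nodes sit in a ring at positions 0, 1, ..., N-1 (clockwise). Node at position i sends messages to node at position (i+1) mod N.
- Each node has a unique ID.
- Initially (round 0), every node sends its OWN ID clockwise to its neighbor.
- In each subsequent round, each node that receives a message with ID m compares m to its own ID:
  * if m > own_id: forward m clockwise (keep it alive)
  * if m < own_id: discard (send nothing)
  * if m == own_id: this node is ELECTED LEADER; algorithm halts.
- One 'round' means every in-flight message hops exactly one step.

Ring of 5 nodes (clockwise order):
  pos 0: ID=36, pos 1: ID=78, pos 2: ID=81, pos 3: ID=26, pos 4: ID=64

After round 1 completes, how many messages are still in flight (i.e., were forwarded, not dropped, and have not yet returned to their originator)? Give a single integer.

Round 1: pos1(id78) recv 36: drop; pos2(id81) recv 78: drop; pos3(id26) recv 81: fwd; pos4(id64) recv 26: drop; pos0(id36) recv 64: fwd
After round 1: 2 messages still in flight

Answer: 2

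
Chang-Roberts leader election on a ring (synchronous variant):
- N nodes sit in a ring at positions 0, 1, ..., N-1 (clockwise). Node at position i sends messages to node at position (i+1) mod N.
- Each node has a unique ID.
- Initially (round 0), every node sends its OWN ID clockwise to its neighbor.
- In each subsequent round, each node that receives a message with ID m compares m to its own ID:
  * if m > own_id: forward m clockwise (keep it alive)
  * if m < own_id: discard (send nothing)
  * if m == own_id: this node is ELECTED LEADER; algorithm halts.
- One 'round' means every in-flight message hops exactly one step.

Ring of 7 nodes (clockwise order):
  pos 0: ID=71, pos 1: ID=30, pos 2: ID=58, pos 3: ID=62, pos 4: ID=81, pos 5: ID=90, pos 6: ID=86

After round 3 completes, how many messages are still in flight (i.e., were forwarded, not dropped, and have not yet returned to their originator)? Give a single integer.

Round 1: pos1(id30) recv 71: fwd; pos2(id58) recv 30: drop; pos3(id62) recv 58: drop; pos4(id81) recv 62: drop; pos5(id90) recv 81: drop; pos6(id86) recv 90: fwd; pos0(id71) recv 86: fwd
Round 2: pos2(id58) recv 71: fwd; pos0(id71) recv 90: fwd; pos1(id30) recv 86: fwd
Round 3: pos3(id62) recv 71: fwd; pos1(id30) recv 90: fwd; pos2(id58) recv 86: fwd
After round 3: 3 messages still in flight

Answer: 3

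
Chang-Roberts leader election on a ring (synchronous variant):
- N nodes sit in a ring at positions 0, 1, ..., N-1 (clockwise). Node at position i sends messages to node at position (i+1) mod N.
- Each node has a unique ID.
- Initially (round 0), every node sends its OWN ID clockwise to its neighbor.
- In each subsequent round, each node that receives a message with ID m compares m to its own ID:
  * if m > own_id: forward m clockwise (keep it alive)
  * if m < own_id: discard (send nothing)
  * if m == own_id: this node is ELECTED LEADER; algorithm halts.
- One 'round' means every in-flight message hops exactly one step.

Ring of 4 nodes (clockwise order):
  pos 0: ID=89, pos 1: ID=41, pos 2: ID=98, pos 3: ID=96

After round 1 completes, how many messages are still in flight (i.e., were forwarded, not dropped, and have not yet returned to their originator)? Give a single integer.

Answer: 3

Derivation:
Round 1: pos1(id41) recv 89: fwd; pos2(id98) recv 41: drop; pos3(id96) recv 98: fwd; pos0(id89) recv 96: fwd
After round 1: 3 messages still in flight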